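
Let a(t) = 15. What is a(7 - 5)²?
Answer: 225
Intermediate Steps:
a(7 - 5)² = 15² = 225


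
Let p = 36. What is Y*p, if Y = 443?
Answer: 15948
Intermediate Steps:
Y*p = 443*36 = 15948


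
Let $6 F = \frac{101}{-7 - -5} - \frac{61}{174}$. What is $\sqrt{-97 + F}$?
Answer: $\frac{i \sqrt{798341}}{87} \approx 10.27 i$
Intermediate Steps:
$F = - \frac{2212}{261}$ ($F = \frac{\frac{101}{-7 - -5} - \frac{61}{174}}{6} = \frac{\frac{101}{-7 + 5} - \frac{61}{174}}{6} = \frac{\frac{101}{-2} - \frac{61}{174}}{6} = \frac{101 \left(- \frac{1}{2}\right) - \frac{61}{174}}{6} = \frac{- \frac{101}{2} - \frac{61}{174}}{6} = \frac{1}{6} \left(- \frac{4424}{87}\right) = - \frac{2212}{261} \approx -8.4751$)
$\sqrt{-97 + F} = \sqrt{-97 - \frac{2212}{261}} = \sqrt{- \frac{27529}{261}} = \frac{i \sqrt{798341}}{87}$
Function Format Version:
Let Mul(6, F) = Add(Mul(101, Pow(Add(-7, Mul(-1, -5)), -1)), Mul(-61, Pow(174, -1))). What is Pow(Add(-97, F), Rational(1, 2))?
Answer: Mul(Rational(1, 87), I, Pow(798341, Rational(1, 2))) ≈ Mul(10.270, I)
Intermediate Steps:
F = Rational(-2212, 261) (F = Mul(Rational(1, 6), Add(Mul(101, Pow(Add(-7, Mul(-1, -5)), -1)), Mul(-61, Pow(174, -1)))) = Mul(Rational(1, 6), Add(Mul(101, Pow(Add(-7, 5), -1)), Mul(-61, Rational(1, 174)))) = Mul(Rational(1, 6), Add(Mul(101, Pow(-2, -1)), Rational(-61, 174))) = Mul(Rational(1, 6), Add(Mul(101, Rational(-1, 2)), Rational(-61, 174))) = Mul(Rational(1, 6), Add(Rational(-101, 2), Rational(-61, 174))) = Mul(Rational(1, 6), Rational(-4424, 87)) = Rational(-2212, 261) ≈ -8.4751)
Pow(Add(-97, F), Rational(1, 2)) = Pow(Add(-97, Rational(-2212, 261)), Rational(1, 2)) = Pow(Rational(-27529, 261), Rational(1, 2)) = Mul(Rational(1, 87), I, Pow(798341, Rational(1, 2)))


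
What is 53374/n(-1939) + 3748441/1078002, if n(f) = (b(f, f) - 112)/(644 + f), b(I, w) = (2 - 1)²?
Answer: 671272000501/1078002 ≈ 6.2270e+5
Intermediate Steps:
b(I, w) = 1 (b(I, w) = 1² = 1)
n(f) = -111/(644 + f) (n(f) = (1 - 112)/(644 + f) = -111/(644 + f))
53374/n(-1939) + 3748441/1078002 = 53374/((-111/(644 - 1939))) + 3748441/1078002 = 53374/((-111/(-1295))) + 3748441*(1/1078002) = 53374/((-111*(-1/1295))) + 3748441/1078002 = 53374/(3/35) + 3748441/1078002 = 53374*(35/3) + 3748441/1078002 = 1868090/3 + 3748441/1078002 = 671272000501/1078002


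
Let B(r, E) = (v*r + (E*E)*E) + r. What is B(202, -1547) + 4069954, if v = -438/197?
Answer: -728550249375/197 ≈ -3.6982e+9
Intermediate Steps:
v = -438/197 (v = -438*1/197 = -438/197 ≈ -2.2234)
B(r, E) = E³ - 241*r/197 (B(r, E) = (-438*r/197 + (E*E)*E) + r = (-438*r/197 + E²*E) + r = (-438*r/197 + E³) + r = (E³ - 438*r/197) + r = E³ - 241*r/197)
B(202, -1547) + 4069954 = ((-1547)³ - 241/197*202) + 4069954 = (-3702294323 - 48682/197) + 4069954 = -729352030313/197 + 4069954 = -728550249375/197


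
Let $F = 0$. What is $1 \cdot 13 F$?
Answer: $0$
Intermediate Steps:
$1 \cdot 13 F = 1 \cdot 13 \cdot 0 = 13 \cdot 0 = 0$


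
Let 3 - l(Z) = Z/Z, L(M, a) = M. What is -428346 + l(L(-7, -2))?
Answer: -428344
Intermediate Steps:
l(Z) = 2 (l(Z) = 3 - Z/Z = 3 - 1*1 = 3 - 1 = 2)
-428346 + l(L(-7, -2)) = -428346 + 2 = -428344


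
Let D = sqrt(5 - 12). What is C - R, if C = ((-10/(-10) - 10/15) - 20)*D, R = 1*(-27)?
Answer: 27 - 59*I*sqrt(7)/3 ≈ 27.0 - 52.033*I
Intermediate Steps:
R = -27
D = I*sqrt(7) (D = sqrt(-7) = I*sqrt(7) ≈ 2.6458*I)
C = -59*I*sqrt(7)/3 (C = ((-10/(-10) - 10/15) - 20)*(I*sqrt(7)) = ((-10*(-1/10) - 10*1/15) - 20)*(I*sqrt(7)) = ((1 - 2/3) - 20)*(I*sqrt(7)) = (1/3 - 20)*(I*sqrt(7)) = -59*I*sqrt(7)/3 ≈ -52.033*I)
C - R = -59*I*sqrt(7)/3 - 1*(-27) = -59*I*sqrt(7)/3 + 27 = 27 - 59*I*sqrt(7)/3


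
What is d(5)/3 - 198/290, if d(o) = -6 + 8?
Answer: -7/435 ≈ -0.016092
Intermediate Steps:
d(o) = 2
d(5)/3 - 198/290 = 2/3 - 198/290 = 2*(⅓) - 198*1/290 = ⅔ - 99/145 = -7/435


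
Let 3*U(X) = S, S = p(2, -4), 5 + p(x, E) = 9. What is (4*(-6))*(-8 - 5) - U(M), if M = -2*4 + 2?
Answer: 932/3 ≈ 310.67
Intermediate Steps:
p(x, E) = 4 (p(x, E) = -5 + 9 = 4)
S = 4
M = -6 (M = -8 + 2 = -6)
U(X) = 4/3 (U(X) = (⅓)*4 = 4/3)
(4*(-6))*(-8 - 5) - U(M) = (4*(-6))*(-8 - 5) - 1*4/3 = -24*(-13) - 4/3 = 312 - 4/3 = 932/3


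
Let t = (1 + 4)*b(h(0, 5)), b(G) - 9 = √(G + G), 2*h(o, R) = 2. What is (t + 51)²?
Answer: 9266 + 960*√2 ≈ 10624.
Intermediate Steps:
h(o, R) = 1 (h(o, R) = (½)*2 = 1)
b(G) = 9 + √2*√G (b(G) = 9 + √(G + G) = 9 + √(2*G) = 9 + √2*√G)
t = 45 + 5*√2 (t = (1 + 4)*(9 + √2*√1) = 5*(9 + √2*1) = 5*(9 + √2) = 45 + 5*√2 ≈ 52.071)
(t + 51)² = ((45 + 5*√2) + 51)² = (96 + 5*√2)²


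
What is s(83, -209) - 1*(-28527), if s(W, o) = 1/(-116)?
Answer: 3309131/116 ≈ 28527.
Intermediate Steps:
s(W, o) = -1/116
s(83, -209) - 1*(-28527) = -1/116 - 1*(-28527) = -1/116 + 28527 = 3309131/116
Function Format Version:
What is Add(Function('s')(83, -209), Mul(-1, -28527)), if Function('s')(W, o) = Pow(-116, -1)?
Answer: Rational(3309131, 116) ≈ 28527.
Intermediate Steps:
Function('s')(W, o) = Rational(-1, 116)
Add(Function('s')(83, -209), Mul(-1, -28527)) = Add(Rational(-1, 116), Mul(-1, -28527)) = Add(Rational(-1, 116), 28527) = Rational(3309131, 116)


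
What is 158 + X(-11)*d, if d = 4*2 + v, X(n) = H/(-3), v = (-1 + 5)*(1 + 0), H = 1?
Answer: 154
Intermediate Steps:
v = 4 (v = 4*1 = 4)
X(n) = -1/3 (X(n) = 1/(-3) = 1*(-1/3) = -1/3)
d = 12 (d = 4*2 + 4 = 8 + 4 = 12)
158 + X(-11)*d = 158 - 1/3*12 = 158 - 4 = 154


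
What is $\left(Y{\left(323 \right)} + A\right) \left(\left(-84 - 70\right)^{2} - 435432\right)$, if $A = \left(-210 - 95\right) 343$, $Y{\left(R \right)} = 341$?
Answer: $42931274184$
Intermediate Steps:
$A = -104615$ ($A = \left(-305\right) 343 = -104615$)
$\left(Y{\left(323 \right)} + A\right) \left(\left(-84 - 70\right)^{2} - 435432\right) = \left(341 - 104615\right) \left(\left(-84 - 70\right)^{2} - 435432\right) = - 104274 \left(\left(-154\right)^{2} - 435432\right) = - 104274 \left(23716 - 435432\right) = \left(-104274\right) \left(-411716\right) = 42931274184$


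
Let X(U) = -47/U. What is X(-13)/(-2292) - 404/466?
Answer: -6029743/6942468 ≈ -0.86853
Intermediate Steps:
X(-13)/(-2292) - 404/466 = -47/(-13)/(-2292) - 404/466 = -47*(-1/13)*(-1/2292) - 404*1/466 = (47/13)*(-1/2292) - 202/233 = -47/29796 - 202/233 = -6029743/6942468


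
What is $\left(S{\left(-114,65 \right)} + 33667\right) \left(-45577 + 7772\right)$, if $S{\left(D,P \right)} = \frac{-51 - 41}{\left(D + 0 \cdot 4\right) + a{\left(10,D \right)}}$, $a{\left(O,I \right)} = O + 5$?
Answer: $- \frac{126008790625}{99} \approx -1.2728 \cdot 10^{9}$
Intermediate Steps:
$a{\left(O,I \right)} = 5 + O$
$S{\left(D,P \right)} = - \frac{92}{15 + D}$ ($S{\left(D,P \right)} = \frac{-51 - 41}{\left(D + 0 \cdot 4\right) + \left(5 + 10\right)} = - \frac{92}{\left(D + 0\right) + 15} = - \frac{92}{D + 15} = - \frac{92}{15 + D}$)
$\left(S{\left(-114,65 \right)} + 33667\right) \left(-45577 + 7772\right) = \left(- \frac{92}{15 - 114} + 33667\right) \left(-45577 + 7772\right) = \left(- \frac{92}{-99} + 33667\right) \left(-37805\right) = \left(\left(-92\right) \left(- \frac{1}{99}\right) + 33667\right) \left(-37805\right) = \left(\frac{92}{99} + 33667\right) \left(-37805\right) = \frac{3333125}{99} \left(-37805\right) = - \frac{126008790625}{99}$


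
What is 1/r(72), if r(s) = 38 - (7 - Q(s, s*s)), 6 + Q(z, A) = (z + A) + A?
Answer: 1/10465 ≈ 9.5557e-5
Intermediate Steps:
Q(z, A) = -6 + z + 2*A (Q(z, A) = -6 + ((z + A) + A) = -6 + ((A + z) + A) = -6 + (z + 2*A) = -6 + z + 2*A)
r(s) = 25 + s + 2*s² (r(s) = 38 - (7 - (-6 + s + 2*(s*s))) = 38 - (7 - (-6 + s + 2*s²)) = 38 - (7 + (6 - s - 2*s²)) = 38 - (13 - s - 2*s²) = 38 + (-13 + s + 2*s²) = 25 + s + 2*s²)
1/r(72) = 1/(25 + 72 + 2*72²) = 1/(25 + 72 + 2*5184) = 1/(25 + 72 + 10368) = 1/10465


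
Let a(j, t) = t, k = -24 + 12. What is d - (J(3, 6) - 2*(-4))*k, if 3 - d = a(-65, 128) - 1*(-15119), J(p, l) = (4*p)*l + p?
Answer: -14248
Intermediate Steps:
J(p, l) = p + 4*l*p (J(p, l) = 4*l*p + p = p + 4*l*p)
k = -12
d = -15244 (d = 3 - (128 - 1*(-15119)) = 3 - (128 + 15119) = 3 - 1*15247 = 3 - 15247 = -15244)
d - (J(3, 6) - 2*(-4))*k = -15244 - (3*(1 + 4*6) - 2*(-4))*(-12) = -15244 - (3*(1 + 24) + 8)*(-12) = -15244 - (3*25 + 8)*(-12) = -15244 - (75 + 8)*(-12) = -15244 - 83*(-12) = -15244 - 1*(-996) = -15244 + 996 = -14248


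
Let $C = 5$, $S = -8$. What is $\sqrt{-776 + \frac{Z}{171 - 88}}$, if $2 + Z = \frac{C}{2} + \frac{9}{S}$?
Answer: $\frac{i \sqrt{85534654}}{332} \approx 27.857 i$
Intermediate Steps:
$Z = - \frac{5}{8}$ ($Z = -2 + \left(\frac{5}{2} + \frac{9}{-8}\right) = -2 + \left(5 \cdot \frac{1}{2} + 9 \left(- \frac{1}{8}\right)\right) = -2 + \left(\frac{5}{2} - \frac{9}{8}\right) = -2 + \frac{11}{8} = - \frac{5}{8} \approx -0.625$)
$\sqrt{-776 + \frac{Z}{171 - 88}} = \sqrt{-776 + \frac{1}{171 - 88} \left(- \frac{5}{8}\right)} = \sqrt{-776 + \frac{1}{83} \left(- \frac{5}{8}\right)} = \sqrt{-776 - \frac{5}{664}} = \sqrt{- \frac{515269}{664}} = \frac{i \sqrt{85534654}}{332}$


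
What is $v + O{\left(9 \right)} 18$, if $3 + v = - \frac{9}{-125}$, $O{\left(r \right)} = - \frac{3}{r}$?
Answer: $- \frac{1116}{125} \approx -8.928$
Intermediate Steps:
$v = - \frac{366}{125}$ ($v = -3 - \frac{9}{-125} = -3 - - \frac{9}{125} = -3 + \frac{9}{125} = - \frac{366}{125} \approx -2.928$)
$v + O{\left(9 \right)} 18 = - \frac{366}{125} + - \frac{3}{9} \cdot 18 = - \frac{366}{125} + \left(-3\right) \frac{1}{9} \cdot 18 = - \frac{366}{125} - 6 = - \frac{1116}{125}$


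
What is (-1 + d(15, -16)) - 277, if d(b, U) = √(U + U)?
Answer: -278 + 4*I*√2 ≈ -278.0 + 5.6569*I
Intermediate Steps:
d(b, U) = √2*√U (d(b, U) = √(2*U) = √2*√U)
(-1 + d(15, -16)) - 277 = (-1 + √2*√(-16)) - 277 = (-1 + √2*(4*I)) - 277 = (-1 + 4*I*√2) - 277 = -278 + 4*I*√2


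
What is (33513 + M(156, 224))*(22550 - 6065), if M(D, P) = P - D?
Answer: 553582785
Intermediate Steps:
(33513 + M(156, 224))*(22550 - 6065) = (33513 + (224 - 1*156))*(22550 - 6065) = (33513 + (224 - 156))*16485 = (33513 + 68)*16485 = 33581*16485 = 553582785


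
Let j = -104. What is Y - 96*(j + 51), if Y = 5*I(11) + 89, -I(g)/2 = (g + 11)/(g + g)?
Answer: 5167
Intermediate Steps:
I(g) = -(11 + g)/g (I(g) = -2*(g + 11)/(g + g) = -2*(11 + g)/(2*g) = -2*(11 + g)*1/(2*g) = -(11 + g)/g)
Y = 79 (Y = 5*((-11 - 1*11)/11) + 89 = 5*((-11 - 11)/11) + 89 = 5*((1/11)*(-22)) + 89 = 5*(-2) + 89 = -10 + 89 = 79)
Y - 96*(j + 51) = 79 - 96*(-104 + 51) = 79 - 96*(-53) = 79 + 5088 = 5167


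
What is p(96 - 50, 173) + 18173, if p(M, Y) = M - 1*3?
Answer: 18216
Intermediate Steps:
p(M, Y) = -3 + M (p(M, Y) = M - 3 = -3 + M)
p(96 - 50, 173) + 18173 = (-3 + (96 - 50)) + 18173 = (-3 + 46) + 18173 = 43 + 18173 = 18216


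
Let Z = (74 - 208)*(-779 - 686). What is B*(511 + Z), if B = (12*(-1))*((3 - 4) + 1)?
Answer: 0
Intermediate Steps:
B = 0 (B = -12*(-1 + 1) = -12*0 = 0)
Z = 196310 (Z = -134*(-1465) = 196310)
B*(511 + Z) = 0*(511 + 196310) = 0*196821 = 0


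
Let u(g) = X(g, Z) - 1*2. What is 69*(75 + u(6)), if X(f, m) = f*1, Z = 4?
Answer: 5451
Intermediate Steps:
X(f, m) = f
u(g) = -2 + g (u(g) = g - 1*2 = g - 2 = -2 + g)
69*(75 + u(6)) = 69*(75 + (-2 + 6)) = 69*(75 + 4) = 69*79 = 5451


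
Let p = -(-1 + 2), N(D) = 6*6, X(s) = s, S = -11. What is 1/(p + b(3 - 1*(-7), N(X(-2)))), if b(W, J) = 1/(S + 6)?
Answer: -5/6 ≈ -0.83333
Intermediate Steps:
N(D) = 36
b(W, J) = -1/5 (b(W, J) = 1/(-11 + 6) = 1/(-5) = -1/5)
p = -1 (p = -1*1 = -1)
1/(p + b(3 - 1*(-7), N(X(-2)))) = 1/(-1 - 1/5) = 1/(-6/5) = -5/6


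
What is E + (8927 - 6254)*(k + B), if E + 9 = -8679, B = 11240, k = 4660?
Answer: 42492012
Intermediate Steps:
E = -8688 (E = -9 - 8679 = -8688)
E + (8927 - 6254)*(k + B) = -8688 + (8927 - 6254)*(4660 + 11240) = -8688 + 2673*15900 = -8688 + 42500700 = 42492012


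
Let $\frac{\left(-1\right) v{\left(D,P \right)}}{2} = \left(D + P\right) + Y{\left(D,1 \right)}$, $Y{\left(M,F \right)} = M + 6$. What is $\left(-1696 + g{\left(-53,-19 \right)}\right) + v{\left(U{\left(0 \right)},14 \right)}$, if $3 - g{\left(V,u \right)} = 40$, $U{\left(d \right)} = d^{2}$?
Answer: $-1773$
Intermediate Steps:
$Y{\left(M,F \right)} = 6 + M$
$g{\left(V,u \right)} = -37$ ($g{\left(V,u \right)} = 3 - 40 = -37$)
$v{\left(D,P \right)} = -12 - 4 D - 2 P$ ($v{\left(D,P \right)} = - 2 \left(\left(D + P\right) + \left(6 + D\right)\right) = - 2 \left(6 + P + 2 D\right) = -12 - 4 D - 2 P$)
$\left(-1696 + g{\left(-53,-19 \right)}\right) + v{\left(U{\left(0 \right)},14 \right)} = \left(-1696 - 37\right) - \left(40 + 0\right) = -1733 - 40 = -1773$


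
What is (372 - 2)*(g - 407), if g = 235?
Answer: -63640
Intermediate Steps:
(372 - 2)*(g - 407) = (372 - 2)*(235 - 407) = 370*(-172) = -63640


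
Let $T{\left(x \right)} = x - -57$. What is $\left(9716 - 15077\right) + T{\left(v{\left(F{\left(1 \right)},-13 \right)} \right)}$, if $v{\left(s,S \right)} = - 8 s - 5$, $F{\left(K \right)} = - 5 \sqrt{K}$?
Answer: $-5269$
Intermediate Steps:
$v{\left(s,S \right)} = -5 - 8 s$
$T{\left(x \right)} = 57 + x$ ($T{\left(x \right)} = x + 57 = 57 + x$)
$\left(9716 - 15077\right) + T{\left(v{\left(F{\left(1 \right)},-13 \right)} \right)} = \left(9716 - 15077\right) + \left(57 - \left(5 + 8 \left(- 5 \sqrt{1}\right)\right)\right) = -5361 + \left(57 - \left(5 + 8 \left(\left(-5\right) 1\right)\right)\right) = -5361 + \left(57 - -35\right) = -5361 + \left(57 + \left(-5 + 40\right)\right) = -5361 + \left(57 + 35\right) = -5361 + 92 = -5269$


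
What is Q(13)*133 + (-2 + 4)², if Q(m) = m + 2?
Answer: 1999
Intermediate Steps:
Q(m) = 2 + m
Q(13)*133 + (-2 + 4)² = (2 + 13)*133 + (-2 + 4)² = 15*133 + 2² = 1995 + 4 = 1999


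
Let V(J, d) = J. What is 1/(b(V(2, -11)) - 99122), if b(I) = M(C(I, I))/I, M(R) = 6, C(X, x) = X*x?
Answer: -1/99119 ≈ -1.0089e-5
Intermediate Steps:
b(I) = 6/I
1/(b(V(2, -11)) - 99122) = 1/(6/2 - 99122) = 1/(6*(½) - 99122) = 1/(3 - 99122) = 1/(-99119) = -1/99119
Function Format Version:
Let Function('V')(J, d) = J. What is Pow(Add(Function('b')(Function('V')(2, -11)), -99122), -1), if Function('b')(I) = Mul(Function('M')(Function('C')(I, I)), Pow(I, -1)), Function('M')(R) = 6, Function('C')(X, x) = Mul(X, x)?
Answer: Rational(-1, 99119) ≈ -1.0089e-5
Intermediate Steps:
Function('b')(I) = Mul(6, Pow(I, -1))
Pow(Add(Function('b')(Function('V')(2, -11)), -99122), -1) = Pow(Add(Mul(6, Pow(2, -1)), -99122), -1) = Pow(Add(Mul(6, Rational(1, 2)), -99122), -1) = Pow(Add(3, -99122), -1) = Pow(-99119, -1) = Rational(-1, 99119)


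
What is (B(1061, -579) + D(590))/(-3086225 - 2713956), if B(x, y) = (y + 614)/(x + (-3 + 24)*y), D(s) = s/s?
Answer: -11063/64370408738 ≈ -1.7186e-7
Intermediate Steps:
D(s) = 1
B(x, y) = (614 + y)/(x + 21*y)
(B(1061, -579) + D(590))/(-3086225 - 2713956) = ((614 - 579)/(1061 + 21*(-579)) + 1)/(-3086225 - 2713956) = (35/(1061 - 12159) + 1)/(-5800181) = (35/(-11098) + 1)*(-1/5800181) = (-1/11098*35 + 1)*(-1/5800181) = (-35/11098 + 1)*(-1/5800181) = (11063/11098)*(-1/5800181) = -11063/64370408738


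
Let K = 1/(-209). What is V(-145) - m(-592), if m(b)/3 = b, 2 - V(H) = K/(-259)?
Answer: 96244917/54131 ≈ 1778.0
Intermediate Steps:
K = -1/209 ≈ -0.0047847
V(H) = 108261/54131 (V(H) = 2 - (-1)/(209*(-259)) = 2 - (-1)*(-1)/(209*259) = 2 - 1*1/54131 = 2 - 1/54131 = 108261/54131)
m(b) = 3*b
V(-145) - m(-592) = 108261/54131 - 3*(-592) = 108261/54131 - 1*(-1776) = 108261/54131 + 1776 = 96244917/54131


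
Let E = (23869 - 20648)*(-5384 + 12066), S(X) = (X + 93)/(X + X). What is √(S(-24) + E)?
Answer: √344363529/4 ≈ 4639.3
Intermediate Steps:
S(X) = (93 + X)/(2*X) (S(X) = (93 + X)/((2*X)) = (93 + X)*(1/(2*X)) = (93 + X)/(2*X))
E = 21522722 (E = 3221*6682 = 21522722)
√(S(-24) + E) = √((½)*(93 - 24)/(-24) + 21522722) = √((½)*(-1/24)*69 + 21522722) = √(-23/16 + 21522722) = √(344363529/16) = √344363529/4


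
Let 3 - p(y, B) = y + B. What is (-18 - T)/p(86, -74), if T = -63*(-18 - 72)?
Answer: 632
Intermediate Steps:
p(y, B) = 3 - B - y (p(y, B) = 3 - (y + B) = 3 - (B + y) = 3 + (-B - y) = 3 - B - y)
T = 5670 (T = -63*(-90) = 5670)
(-18 - T)/p(86, -74) = (-18 - 1*5670)/(3 - 1*(-74) - 1*86) = (-18 - 5670)/(3 + 74 - 86) = -5688/(-9) = -5688*(-⅑) = 632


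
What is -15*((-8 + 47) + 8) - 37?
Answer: -742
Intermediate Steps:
-15*((-8 + 47) + 8) - 37 = -15*(39 + 8) - 37 = -15*47 - 37 = -705 - 37 = -742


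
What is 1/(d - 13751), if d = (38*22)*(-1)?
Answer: -1/14587 ≈ -6.8554e-5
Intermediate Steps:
d = -836 (d = 836*(-1) = -836)
1/(d - 13751) = 1/(-836 - 13751) = 1/(-14587) = -1/14587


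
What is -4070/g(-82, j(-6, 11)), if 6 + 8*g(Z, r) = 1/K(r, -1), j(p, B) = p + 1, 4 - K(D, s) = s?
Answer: 162800/29 ≈ 5613.8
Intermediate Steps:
K(D, s) = 4 - s
j(p, B) = 1 + p
g(Z, r) = -29/40 (g(Z, r) = -3/4 + 1/(8*(4 - 1*(-1))) = -3/4 + 1/(8*(4 + 1)) = -3/4 + (1/8)/5 = -3/4 + (1/8)*(1/5) = -3/4 + 1/40 = -29/40)
-4070/g(-82, j(-6, 11)) = -4070/(-29/40) = -4070*(-40/29) = 162800/29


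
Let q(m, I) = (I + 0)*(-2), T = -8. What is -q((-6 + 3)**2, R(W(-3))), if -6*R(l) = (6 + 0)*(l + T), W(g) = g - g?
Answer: 16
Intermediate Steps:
W(g) = 0
R(l) = 8 - l (R(l) = -(6 + 0)*(l - 8)/6 = -(-8 + l) = -(-48 + 6*l)/6 = 8 - l)
q(m, I) = -2*I (q(m, I) = I*(-2) = -2*I)
-q((-6 + 3)**2, R(W(-3))) = -(-2)*(8 - 1*0) = -(-2)*(8 + 0) = -(-2)*8 = -1*(-16) = 16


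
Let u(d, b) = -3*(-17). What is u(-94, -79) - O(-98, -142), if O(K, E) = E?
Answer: 193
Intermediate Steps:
u(d, b) = 51
u(-94, -79) - O(-98, -142) = 51 - 1*(-142) = 51 + 142 = 193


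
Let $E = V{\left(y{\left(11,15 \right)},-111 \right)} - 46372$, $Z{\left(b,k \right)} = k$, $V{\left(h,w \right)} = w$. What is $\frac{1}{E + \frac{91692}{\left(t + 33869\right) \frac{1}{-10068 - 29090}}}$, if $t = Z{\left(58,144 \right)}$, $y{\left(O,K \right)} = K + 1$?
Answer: $- \frac{4859}{738785945} \approx -6.577 \cdot 10^{-6}$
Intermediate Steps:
$y{\left(O,K \right)} = 1 + K$
$t = 144$
$E = -46483$ ($E = -111 - 46372 = -46483$)
$\frac{1}{E + \frac{91692}{\left(t + 33869\right) \frac{1}{-10068 - 29090}}} = \frac{1}{-46483 + \frac{91692}{\left(144 + 33869\right) \frac{1}{-10068 - 29090}}} = \frac{1}{-46483 + \frac{91692}{34013 \frac{1}{-39158}}} = \frac{1}{-46483 + \frac{91692}{34013 \left(- \frac{1}{39158}\right)}} = \frac{1}{-46483 + \frac{91692}{- \frac{4859}{5594}}} = \frac{1}{-46483 + 91692 \left(- \frac{5594}{4859}\right)} = \frac{1}{-46483 - \frac{512925048}{4859}} = \frac{1}{- \frac{738785945}{4859}} = - \frac{4859}{738785945}$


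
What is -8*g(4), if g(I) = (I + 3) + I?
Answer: -88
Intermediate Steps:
g(I) = 3 + 2*I (g(I) = (3 + I) + I = 3 + 2*I)
-8*g(4) = -8*(3 + 2*4) = -8*(3 + 8) = -8*11 = -88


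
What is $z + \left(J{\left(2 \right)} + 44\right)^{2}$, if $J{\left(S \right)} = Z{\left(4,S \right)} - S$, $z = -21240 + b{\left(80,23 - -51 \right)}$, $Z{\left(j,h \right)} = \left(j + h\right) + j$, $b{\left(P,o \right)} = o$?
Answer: $-18462$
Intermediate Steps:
$Z{\left(j,h \right)} = h + 2 j$ ($Z{\left(j,h \right)} = \left(h + j\right) + j = h + 2 j$)
$z = -21166$ ($z = -21240 + \left(23 - -51\right) = -21240 + \left(23 + 51\right) = -21240 + 74 = -21166$)
$J{\left(S \right)} = 8$ ($J{\left(S \right)} = \left(S + 2 \cdot 4\right) - S = \left(S + 8\right) - S = \left(8 + S\right) - S = 8$)
$z + \left(J{\left(2 \right)} + 44\right)^{2} = -21166 + \left(8 + 44\right)^{2} = -21166 + 52^{2} = -21166 + 2704 = -18462$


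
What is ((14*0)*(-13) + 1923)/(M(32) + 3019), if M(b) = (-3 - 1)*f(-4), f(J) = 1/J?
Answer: 1923/3020 ≈ 0.63675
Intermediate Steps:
f(J) = 1/J
M(b) = 1 (M(b) = (-3 - 1)/(-4) = -4*(-¼) = 1)
((14*0)*(-13) + 1923)/(M(32) + 3019) = ((14*0)*(-13) + 1923)/(1 + 3019) = (0*(-13) + 1923)/3020 = (0 + 1923)*(1/3020) = 1923*(1/3020) = 1923/3020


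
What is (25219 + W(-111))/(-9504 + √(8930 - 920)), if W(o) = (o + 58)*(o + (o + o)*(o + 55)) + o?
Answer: 331533840/5017667 + 627905*√890/30106002 ≈ 66.696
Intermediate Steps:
W(o) = o + (58 + o)*(o + 2*o*(55 + o)) (W(o) = (58 + o)*(o + (2*o)*(55 + o)) + o = (58 + o)*(o + 2*o*(55 + o)) + o = o + (58 + o)*(o + 2*o*(55 + o)))
(25219 + W(-111))/(-9504 + √(8930 - 920)) = (25219 - 111*(6439 + 2*(-111)² + 227*(-111)))/(-9504 + √(8930 - 920)) = (25219 - 111*(6439 + 2*12321 - 25197))/(-9504 + √8010) = (25219 - 111*(6439 + 24642 - 25197))/(-9504 + 3*√890) = (25219 - 111*5884)/(-9504 + 3*√890) = (25219 - 653124)/(-9504 + 3*√890) = -627905/(-9504 + 3*√890)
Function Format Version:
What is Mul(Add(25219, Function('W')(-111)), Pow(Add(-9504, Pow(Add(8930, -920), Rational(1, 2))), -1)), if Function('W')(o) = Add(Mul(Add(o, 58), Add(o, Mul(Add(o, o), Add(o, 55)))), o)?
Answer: Add(Rational(331533840, 5017667), Mul(Rational(627905, 30106002), Pow(890, Rational(1, 2)))) ≈ 66.696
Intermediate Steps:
Function('W')(o) = Add(o, Mul(Add(58, o), Add(o, Mul(2, o, Add(55, o))))) (Function('W')(o) = Add(Mul(Add(58, o), Add(o, Mul(Mul(2, o), Add(55, o)))), o) = Add(Mul(Add(58, o), Add(o, Mul(2, o, Add(55, o)))), o) = Add(o, Mul(Add(58, o), Add(o, Mul(2, o, Add(55, o))))))
Mul(Add(25219, Function('W')(-111)), Pow(Add(-9504, Pow(Add(8930, -920), Rational(1, 2))), -1)) = Mul(Add(25219, Mul(-111, Add(6439, Mul(2, Pow(-111, 2)), Mul(227, -111)))), Pow(Add(-9504, Pow(Add(8930, -920), Rational(1, 2))), -1)) = Mul(Add(25219, Mul(-111, Add(6439, Mul(2, 12321), -25197))), Pow(Add(-9504, Pow(8010, Rational(1, 2))), -1)) = Mul(Add(25219, Mul(-111, Add(6439, 24642, -25197))), Pow(Add(-9504, Mul(3, Pow(890, Rational(1, 2)))), -1)) = Mul(Add(25219, Mul(-111, 5884)), Pow(Add(-9504, Mul(3, Pow(890, Rational(1, 2)))), -1)) = Mul(Add(25219, -653124), Pow(Add(-9504, Mul(3, Pow(890, Rational(1, 2)))), -1)) = Mul(-627905, Pow(Add(-9504, Mul(3, Pow(890, Rational(1, 2)))), -1))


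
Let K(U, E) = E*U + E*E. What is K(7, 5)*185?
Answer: 11100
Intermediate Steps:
K(U, E) = E² + E*U (K(U, E) = E*U + E² = E² + E*U)
K(7, 5)*185 = (5*(5 + 7))*185 = (5*12)*185 = 60*185 = 11100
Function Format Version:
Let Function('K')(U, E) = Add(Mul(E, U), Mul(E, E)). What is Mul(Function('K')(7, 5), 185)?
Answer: 11100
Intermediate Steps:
Function('K')(U, E) = Add(Pow(E, 2), Mul(E, U)) (Function('K')(U, E) = Add(Mul(E, U), Pow(E, 2)) = Add(Pow(E, 2), Mul(E, U)))
Mul(Function('K')(7, 5), 185) = Mul(Mul(5, Add(5, 7)), 185) = Mul(Mul(5, 12), 185) = Mul(60, 185) = 11100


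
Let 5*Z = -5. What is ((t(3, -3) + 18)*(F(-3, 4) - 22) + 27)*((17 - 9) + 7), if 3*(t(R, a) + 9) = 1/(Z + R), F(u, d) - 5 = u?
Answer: -2345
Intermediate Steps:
Z = -1 (Z = (⅕)*(-5) = -1)
F(u, d) = 5 + u
t(R, a) = -9 + 1/(3*(-1 + R))
((t(3, -3) + 18)*(F(-3, 4) - 22) + 27)*((17 - 9) + 7) = (((28 - 27*3)/(3*(-1 + 3)) + 18)*((5 - 3) - 22) + 27)*((17 - 9) + 7) = (((⅓)*(28 - 81)/2 + 18)*(2 - 22) + 27)*(8 + 7) = (((⅓)*(½)*(-53) + 18)*(-20) + 27)*15 = ((-53/6 + 18)*(-20) + 27)*15 = ((55/6)*(-20) + 27)*15 = (-550/3 + 27)*15 = -469/3*15 = -2345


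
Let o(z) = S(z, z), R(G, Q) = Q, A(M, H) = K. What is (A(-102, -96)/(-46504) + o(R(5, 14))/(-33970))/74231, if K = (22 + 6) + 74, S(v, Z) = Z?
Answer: -1028999/29316436315820 ≈ -3.5100e-8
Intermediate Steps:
K = 102 (K = 28 + 74 = 102)
A(M, H) = 102
o(z) = z
(A(-102, -96)/(-46504) + o(R(5, 14))/(-33970))/74231 = (102/(-46504) + 14/(-33970))/74231 = (102*(-1/46504) + 14*(-1/33970))*(1/74231) = (-51/23252 - 7/16985)*(1/74231) = -1028999/394935220*1/74231 = -1028999/29316436315820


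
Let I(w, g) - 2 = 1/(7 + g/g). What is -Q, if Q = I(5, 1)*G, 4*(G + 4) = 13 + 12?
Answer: -153/32 ≈ -4.7813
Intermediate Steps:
G = 9/4 (G = -4 + (13 + 12)/4 = -4 + (1/4)*25 = -4 + 25/4 = 9/4 ≈ 2.2500)
I(w, g) = 17/8 (I(w, g) = 2 + 1/(7 + g/g) = 2 + 1/(7 + 1) = 2 + 1/8 = 17/8)
Q = 153/32 (Q = (17/8)*(9/4) = 153/32 ≈ 4.7813)
-Q = -1*153/32 = -153/32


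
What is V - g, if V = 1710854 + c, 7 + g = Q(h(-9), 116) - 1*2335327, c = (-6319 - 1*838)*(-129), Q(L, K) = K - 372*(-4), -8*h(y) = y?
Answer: 4967837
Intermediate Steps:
h(y) = -y/8
Q(L, K) = 1488 + K (Q(L, K) = K + 1488 = 1488 + K)
c = 923253 (c = (-6319 - 838)*(-129) = -7157*(-129) = 923253)
g = -2333730 (g = -7 + ((1488 + 116) - 1*2335327) = -7 + (1604 - 2335327) = -7 - 2333723 = -2333730)
V = 2634107 (V = 1710854 + 923253 = 2634107)
V - g = 2634107 - 1*(-2333730) = 2634107 + 2333730 = 4967837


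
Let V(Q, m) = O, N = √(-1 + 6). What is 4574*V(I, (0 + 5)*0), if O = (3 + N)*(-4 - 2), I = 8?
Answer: -82332 - 27444*√5 ≈ -1.4370e+5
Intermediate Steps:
N = √5 ≈ 2.2361
O = -18 - 6*√5 (O = (3 + √5)*(-4 - 2) = (3 + √5)*(-6) = -18 - 6*√5 ≈ -31.416)
V(Q, m) = -18 - 6*√5
4574*V(I, (0 + 5)*0) = 4574*(-18 - 6*√5) = -82332 - 27444*√5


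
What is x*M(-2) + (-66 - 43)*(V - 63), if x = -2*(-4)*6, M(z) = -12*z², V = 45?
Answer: -342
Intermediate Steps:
x = 48 (x = 8*6 = 48)
x*M(-2) + (-66 - 43)*(V - 63) = 48*(-12*(-2)²) + (-66 - 43)*(45 - 63) = 48*(-12*4) - 109*(-18) = 48*(-48) + 1962 = -2304 + 1962 = -342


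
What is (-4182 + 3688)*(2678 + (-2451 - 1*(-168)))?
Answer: -195130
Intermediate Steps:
(-4182 + 3688)*(2678 + (-2451 - 1*(-168))) = -494*(2678 + (-2451 + 168)) = -494*(2678 - 2283) = -494*395 = -195130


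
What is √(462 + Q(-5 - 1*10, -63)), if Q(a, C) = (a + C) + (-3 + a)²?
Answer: 2*√177 ≈ 26.608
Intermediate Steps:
Q(a, C) = C + a + (-3 + a)² (Q(a, C) = (C + a) + (-3 + a)² = C + a + (-3 + a)²)
√(462 + Q(-5 - 1*10, -63)) = √(462 + (-63 + (-5 - 1*10) + (-3 + (-5 - 1*10))²)) = √(462 + (-63 + (-5 - 10) + (-3 + (-5 - 10))²)) = √(462 + (-63 - 15 + (-3 - 15)²)) = √(462 + (-63 - 15 + (-18)²)) = √(462 + (-63 - 15 + 324)) = √(462 + 246) = √708 = 2*√177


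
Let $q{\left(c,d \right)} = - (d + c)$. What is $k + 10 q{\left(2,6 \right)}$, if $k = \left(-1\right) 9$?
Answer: $-89$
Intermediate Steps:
$k = -9$
$q{\left(c,d \right)} = - c - d$ ($q{\left(c,d \right)} = - (c + d) = - c - d$)
$k + 10 q{\left(2,6 \right)} = -9 + 10 \left(\left(-1\right) 2 - 6\right) = -9 + 10 \left(-2 - 6\right) = -9 + 10 \left(-8\right) = -9 - 80 = -89$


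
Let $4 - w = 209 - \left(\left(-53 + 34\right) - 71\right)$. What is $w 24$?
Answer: $-7080$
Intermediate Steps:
$w = -295$ ($w = 4 - \left(209 - \left(\left(-53 + 34\right) - 71\right)\right) = 4 - \left(209 - \left(-19 - 71\right)\right) = 4 - \left(209 - -90\right) = 4 - \left(209 + 90\right) = 4 - 299 = -295$)
$w 24 = \left(-295\right) 24 = -7080$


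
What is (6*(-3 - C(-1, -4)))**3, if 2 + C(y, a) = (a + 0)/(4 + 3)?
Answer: -5832/343 ≈ -17.003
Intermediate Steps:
C(y, a) = -2 + a/7 (C(y, a) = -2 + (a + 0)/(4 + 3) = -2 + a/7)
(6*(-3 - C(-1, -4)))**3 = (6*(-3 - (-2 + (1/7)*(-4))))**3 = (6*(-3 - (-2 - 4/7)))**3 = (6*(-3 - 1*(-18/7)))**3 = (6*(-3 + 18/7))**3 = (6*(-3/7))**3 = (-18/7)**3 = -5832/343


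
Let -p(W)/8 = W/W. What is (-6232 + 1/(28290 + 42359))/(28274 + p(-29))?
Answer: -440284567/1996964634 ≈ -0.22048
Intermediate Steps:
p(W) = -8 (p(W) = -8*W/W = -8*1 = -8)
(-6232 + 1/(28290 + 42359))/(28274 + p(-29)) = (-6232 + 1/(28290 + 42359))/(28274 - 8) = (-6232 + 1/70649)/28266 = (-6232 + 1/70649)*(1/28266) = -440284567/70649*1/28266 = -440284567/1996964634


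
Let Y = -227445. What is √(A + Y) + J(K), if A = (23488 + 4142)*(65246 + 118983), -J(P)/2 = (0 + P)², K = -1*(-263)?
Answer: -138338 + 5*√203600793 ≈ -66994.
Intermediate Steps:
K = 263
J(P) = -2*P² (J(P) = -2*(0 + P)² = -2*P²)
A = 5090247270 (A = 27630*184229 = 5090247270)
√(A + Y) + J(K) = √(5090247270 - 227445) - 2*263² = √5090019825 - 2*69169 = 5*√203600793 - 138338 = -138338 + 5*√203600793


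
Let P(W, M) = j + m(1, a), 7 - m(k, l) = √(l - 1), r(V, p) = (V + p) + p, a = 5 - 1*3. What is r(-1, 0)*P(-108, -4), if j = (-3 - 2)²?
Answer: -31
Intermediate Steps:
a = 2 (a = 5 - 3 = 2)
r(V, p) = V + 2*p
m(k, l) = 7 - √(-1 + l) (m(k, l) = 7 - √(l - 1) = 7 - √(-1 + l))
j = 25 (j = (-5)² = 25)
P(W, M) = 31 (P(W, M) = 25 + (7 - √(-1 + 2)) = 25 + (7 - √1) = 25 + (7 - 1*1) = 25 + (7 - 1) = 25 + 6 = 31)
r(-1, 0)*P(-108, -4) = (-1 + 2*0)*31 = (-1 + 0)*31 = -1*31 = -31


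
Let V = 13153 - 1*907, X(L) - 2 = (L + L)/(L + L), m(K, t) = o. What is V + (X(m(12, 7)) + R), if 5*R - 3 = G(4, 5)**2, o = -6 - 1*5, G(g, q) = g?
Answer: 61264/5 ≈ 12253.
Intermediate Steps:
o = -11 (o = -6 - 5 = -11)
m(K, t) = -11
R = 19/5 (R = 3/5 + (1/5)*4**2 = 3/5 + (1/5)*16 = 3/5 + 16/5 = 19/5 ≈ 3.8000)
X(L) = 3 (X(L) = 2 + (L + L)/(L + L) = 2 + (2*L)/((2*L)) = 2 + (2*L)*(1/(2*L)) = 2 + 1 = 3)
V = 12246 (V = 13153 - 907 = 12246)
V + (X(m(12, 7)) + R) = 12246 + (3 + 19/5) = 12246 + 34/5 = 61264/5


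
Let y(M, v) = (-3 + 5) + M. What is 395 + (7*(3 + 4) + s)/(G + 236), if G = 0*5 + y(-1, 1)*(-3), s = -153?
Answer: 91931/233 ≈ 394.55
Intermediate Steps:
y(M, v) = 2 + M
G = -3 (G = 0*5 + (2 - 1)*(-3) = 0 + 1*(-3) = 0 - 3 = -3)
395 + (7*(3 + 4) + s)/(G + 236) = 395 + (7*(3 + 4) - 153)/(-3 + 236) = 395 + (7*7 - 153)/233 = 395 + (49 - 153)*(1/233) = 395 - 104*1/233 = 395 - 104/233 = 91931/233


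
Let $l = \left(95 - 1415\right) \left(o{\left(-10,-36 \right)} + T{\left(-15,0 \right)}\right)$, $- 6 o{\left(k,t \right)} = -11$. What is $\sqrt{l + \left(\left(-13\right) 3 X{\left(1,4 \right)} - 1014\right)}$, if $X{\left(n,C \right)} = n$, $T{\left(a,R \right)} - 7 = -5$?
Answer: $i \sqrt{6113} \approx 78.186 i$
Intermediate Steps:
$T{\left(a,R \right)} = 2$ ($T{\left(a,R \right)} = 7 - 5 = 2$)
$o{\left(k,t \right)} = \frac{11}{6}$ ($o{\left(k,t \right)} = \left(- \frac{1}{6}\right) \left(-11\right) = \frac{11}{6}$)
$l = -5060$ ($l = \left(95 - 1415\right) \left(\frac{11}{6} + 2\right) = \left(-1320\right) \frac{23}{6} = -5060$)
$\sqrt{l + \left(\left(-13\right) 3 X{\left(1,4 \right)} - 1014\right)} = \sqrt{-5060 - \left(1014 - \left(-13\right) 3 \cdot 1\right)} = \sqrt{-5060 - 1053} = \sqrt{-6113} = i \sqrt{6113}$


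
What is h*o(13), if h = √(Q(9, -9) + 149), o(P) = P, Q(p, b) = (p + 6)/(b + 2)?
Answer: 26*√1799/7 ≈ 157.54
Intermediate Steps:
Q(p, b) = (6 + p)/(2 + b)
h = 2*√1799/7 (h = √((6 + 9)/(2 - 9) + 149) = √(15/(-7) + 149) = √(-⅐*15 + 149) = √(-15/7 + 149) = √(1028/7) = 2*√1799/7 ≈ 12.118)
h*o(13) = (2*√1799/7)*13 = 26*√1799/7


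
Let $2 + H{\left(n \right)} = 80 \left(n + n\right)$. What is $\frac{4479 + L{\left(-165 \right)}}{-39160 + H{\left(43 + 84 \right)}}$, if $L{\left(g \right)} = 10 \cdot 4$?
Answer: $- \frac{4519}{18842} \approx -0.23984$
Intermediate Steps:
$L{\left(g \right)} = 40$
$H{\left(n \right)} = -2 + 160 n$ ($H{\left(n \right)} = -2 + 80 \left(n + n\right) = -2 + 80 \cdot 2 n = -2 + 160 n$)
$\frac{4479 + L{\left(-165 \right)}}{-39160 + H{\left(43 + 84 \right)}} = \frac{4479 + 40}{-39160 - \left(2 - 160 \left(43 + 84\right)\right)} = \frac{4519}{-39160 + \left(-2 + 160 \cdot 127\right)} = \frac{4519}{-39160 + \left(-2 + 20320\right)} = \frac{4519}{-39160 + 20318} = \frac{4519}{-18842} = 4519 \left(- \frac{1}{18842}\right) = - \frac{4519}{18842}$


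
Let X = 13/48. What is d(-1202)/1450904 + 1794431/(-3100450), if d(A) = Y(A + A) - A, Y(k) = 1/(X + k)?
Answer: -74991168791025499/129756818710819300 ≈ -0.57794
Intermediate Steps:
X = 13/48 (X = 13*(1/48) = 13/48 ≈ 0.27083)
Y(k) = 1/(13/48 + k)
d(A) = -A + 48/(13 + 96*A) (d(A) = 48/(13 + 48*(A + A)) - A = 48/(13 + 48*(2*A)) - A = 48/(13 + 96*A) - A = -A + 48/(13 + 96*A))
d(-1202)/1450904 + 1794431/(-3100450) = ((48 - 1*(-1202)*(13 + 96*(-1202)))/(13 + 96*(-1202)))/1450904 + 1794431/(-3100450) = ((48 - 1*(-1202)*(13 - 115392))/(13 - 115392))*(1/1450904) + 1794431*(-1/3100450) = ((48 - 1*(-1202)*(-115379))/(-115379))*(1/1450904) - 1794431/3100450 = -(48 - 138685558)/115379*(1/1450904) - 1794431/3100450 = -1/115379*(-138685510)*(1/1450904) - 1794431/3100450 = (138685510/115379)*(1/1450904) - 1794431/3100450 = 69342755/83701926308 - 1794431/3100450 = -74991168791025499/129756818710819300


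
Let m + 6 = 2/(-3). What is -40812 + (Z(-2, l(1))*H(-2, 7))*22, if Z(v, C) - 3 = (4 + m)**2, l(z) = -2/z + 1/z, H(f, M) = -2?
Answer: -371312/9 ≈ -41257.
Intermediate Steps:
m = -20/3 (m = -6 + 2/(-3) = -6 + 2*(-1/3) = -6 - 2/3 = -20/3 ≈ -6.6667)
l(z) = -1/z (l(z) = -2/z + 1/z = -1/z)
Z(v, C) = 91/9 (Z(v, C) = 3 + (4 - 20/3)**2 = 3 + (-8/3)**2 = 3 + 64/9 = 91/9)
-40812 + (Z(-2, l(1))*H(-2, 7))*22 = -40812 + ((91/9)*(-2))*22 = -40812 - 182/9*22 = -40812 - 4004/9 = -371312/9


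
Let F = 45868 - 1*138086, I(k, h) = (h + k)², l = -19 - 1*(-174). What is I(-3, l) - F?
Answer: 115322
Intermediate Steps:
l = 155 (l = -19 + 174 = 155)
F = -92218 (F = 45868 - 138086 = -92218)
I(-3, l) - F = (155 - 3)² - 1*(-92218) = 152² + 92218 = 23104 + 92218 = 115322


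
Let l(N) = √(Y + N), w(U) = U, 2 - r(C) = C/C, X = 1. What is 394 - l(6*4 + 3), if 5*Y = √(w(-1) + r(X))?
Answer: 394 - 3*√3 ≈ 388.80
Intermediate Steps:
r(C) = 1 (r(C) = 2 - C/C = 2 - 1*1 = 2 - 1 = 1)
Y = 0 (Y = √(-1 + 1)/5 = √0/5 = (⅕)*0 = 0)
l(N) = √N (l(N) = √(0 + N) = √N)
394 - l(6*4 + 3) = 394 - √(6*4 + 3) = 394 - √(24 + 3) = 394 - √27 = 394 - 3*√3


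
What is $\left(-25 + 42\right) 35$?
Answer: $595$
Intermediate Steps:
$\left(-25 + 42\right) 35 = 17 \cdot 35 = 595$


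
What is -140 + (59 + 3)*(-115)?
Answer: -7270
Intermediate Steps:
-140 + (59 + 3)*(-115) = -140 + 62*(-115) = -140 - 7130 = -7270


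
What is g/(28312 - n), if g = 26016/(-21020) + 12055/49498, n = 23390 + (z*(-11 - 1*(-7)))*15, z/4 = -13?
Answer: -258585967/468721805980 ≈ -0.00055168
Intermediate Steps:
z = -52 (z = 4*(-13) = -52)
n = 26510 (n = 23390 - 52*(-11 - 1*(-7))*15 = 23390 - 52*(-11 + 7)*15 = 23390 - 52*(-4)*15 = 23390 + 208*15 = 23390 + 3120 = 26510)
g = -258585967/260111990 (g = 26016*(-1/21020) + 12055*(1/49498) = -6504/5255 + 12055/49498 = -258585967/260111990 ≈ -0.99413)
g/(28312 - n) = -258585967/(260111990*(28312 - 1*26510)) = -258585967/(260111990*(28312 - 26510)) = -258585967/260111990/1802 = -258585967/260111990*1/1802 = -258585967/468721805980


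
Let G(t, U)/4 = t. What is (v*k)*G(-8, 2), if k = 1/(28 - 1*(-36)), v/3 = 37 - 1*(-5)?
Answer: -63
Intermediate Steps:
G(t, U) = 4*t
v = 126 (v = 3*(37 - 1*(-5)) = 3*(37 + 5) = 3*42 = 126)
k = 1/64 (k = 1/(28 + 36) = 1/64 ≈ 0.015625)
(v*k)*G(-8, 2) = (126*(1/64))*(4*(-8)) = (63/32)*(-32) = -63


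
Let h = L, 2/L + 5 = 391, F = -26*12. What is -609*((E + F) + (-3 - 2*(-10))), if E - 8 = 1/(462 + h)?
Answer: 15584758224/89167 ≈ 1.7478e+5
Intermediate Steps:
F = -312
L = 1/193 (L = 2/(-5 + 391) = 2/386 = 2*(1/386) = 1/193 ≈ 0.0051813)
h = 1/193 ≈ 0.0051813
E = 713529/89167 (E = 8 + 1/(462 + 1/193) = 8 + 1/(89167/193) = 8 + 193/89167 = 713529/89167 ≈ 8.0022)
-609*((E + F) + (-3 - 2*(-10))) = -609*((713529/89167 - 312) + (-3 - 2*(-10))) = -609*(-27106575/89167 + (-3 + 20)) = -609*(-27106575/89167 + 17) = -609*(-25590736/89167) = 15584758224/89167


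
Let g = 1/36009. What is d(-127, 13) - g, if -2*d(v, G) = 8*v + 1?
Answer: 36549133/72018 ≈ 507.50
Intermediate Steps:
g = 1/36009 ≈ 2.7771e-5
d(v, G) = -½ - 4*v (d(v, G) = -(8*v + 1)/2 = -(1 + 8*v)/2 = -½ - 4*v)
d(-127, 13) - g = (-½ - 4*(-127)) - 1*1/36009 = (-½ + 508) - 1/36009 = 1015/2 - 1/36009 = 36549133/72018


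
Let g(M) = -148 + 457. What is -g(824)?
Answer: -309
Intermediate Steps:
g(M) = 309
-g(824) = -1*309 = -309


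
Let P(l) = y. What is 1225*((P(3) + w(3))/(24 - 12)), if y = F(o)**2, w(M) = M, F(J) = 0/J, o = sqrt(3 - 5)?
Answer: 1225/4 ≈ 306.25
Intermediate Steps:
o = I*sqrt(2) (o = sqrt(-2) = I*sqrt(2) ≈ 1.4142*I)
F(J) = 0
y = 0 (y = 0**2 = 0)
P(l) = 0
1225*((P(3) + w(3))/(24 - 12)) = 1225*((0 + 3)/(24 - 12)) = 1225*(3/12) = 1225*(3*(1/12)) = 1225*(1/4) = 1225/4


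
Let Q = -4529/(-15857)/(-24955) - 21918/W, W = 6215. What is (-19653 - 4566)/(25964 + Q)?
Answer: -1701797558374485/1824165744965801 ≈ -0.93292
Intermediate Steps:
Q = -247806610859/70267044815 (Q = -4529/(-15857)/(-24955) - 21918/6215 = -4529*(-1/15857)*(-1/24955) - 21918*1/6215 = (4529/15857)*(-1/24955) - 21918/6215 = -647/56530205 - 21918/6215 = -247806610859/70267044815 ≈ -3.5266)
(-19653 - 4566)/(25964 + Q) = (-19653 - 4566)/(25964 - 247806610859/70267044815) = -24219/1824165744965801/70267044815 = -24219*70267044815/1824165744965801 = -1701797558374485/1824165744965801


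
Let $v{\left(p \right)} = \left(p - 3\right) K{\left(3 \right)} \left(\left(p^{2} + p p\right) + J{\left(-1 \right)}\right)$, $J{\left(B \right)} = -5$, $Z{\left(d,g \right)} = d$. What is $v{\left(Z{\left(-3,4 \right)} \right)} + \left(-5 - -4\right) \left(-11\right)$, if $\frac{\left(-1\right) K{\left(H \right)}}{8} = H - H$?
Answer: $11$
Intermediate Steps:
$K{\left(H \right)} = 0$ ($K{\left(H \right)} = - 8 \left(H - H\right) = \left(-8\right) 0 = 0$)
$v{\left(p \right)} = 0$ ($v{\left(p \right)} = \left(p - 3\right) 0 \left(\left(p^{2} + p p\right) - 5\right) = \left(-3 + p\right) 0 \left(\left(p^{2} + p^{2}\right) - 5\right) = 0 \left(2 p^{2} - 5\right) = 0 \left(-5 + 2 p^{2}\right) = 0$)
$v{\left(Z{\left(-3,4 \right)} \right)} + \left(-5 - -4\right) \left(-11\right) = 0 + \left(-5 - -4\right) \left(-11\right) = 0 + \left(-5 + 4\right) \left(-11\right) = 0 - -11 = 0 + 11 = 11$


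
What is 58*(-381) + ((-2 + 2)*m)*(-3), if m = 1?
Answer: -22098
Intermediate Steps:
58*(-381) + ((-2 + 2)*m)*(-3) = 58*(-381) + ((-2 + 2)*1)*(-3) = -22098 + (0*1)*(-3) = -22098 + 0*(-3) = -22098 + 0 = -22098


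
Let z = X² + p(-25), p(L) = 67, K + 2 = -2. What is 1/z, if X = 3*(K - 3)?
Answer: 1/508 ≈ 0.0019685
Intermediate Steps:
K = -4 (K = -2 - 2 = -4)
X = -21 (X = 3*(-4 - 3) = 3*(-7) = -21)
z = 508 (z = (-21)² + 67 = 441 + 67 = 508)
1/z = 1/508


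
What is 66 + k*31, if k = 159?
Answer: 4995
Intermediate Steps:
66 + k*31 = 66 + 159*31 = 66 + 4929 = 4995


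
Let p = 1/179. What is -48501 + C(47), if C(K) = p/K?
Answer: -408038912/8413 ≈ -48501.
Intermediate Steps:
p = 1/179 ≈ 0.0055866
C(K) = 1/(179*K)
-48501 + C(47) = -48501 + (1/179)/47 = -48501 + (1/179)*(1/47) = -48501 + 1/8413 = -408038912/8413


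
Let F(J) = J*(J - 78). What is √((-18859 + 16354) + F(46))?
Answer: I*√3977 ≈ 63.063*I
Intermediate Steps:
F(J) = J*(-78 + J)
√((-18859 + 16354) + F(46)) = √((-18859 + 16354) + 46*(-78 + 46)) = √(-2505 + 46*(-32)) = √(-2505 - 1472) = √(-3977) = I*√3977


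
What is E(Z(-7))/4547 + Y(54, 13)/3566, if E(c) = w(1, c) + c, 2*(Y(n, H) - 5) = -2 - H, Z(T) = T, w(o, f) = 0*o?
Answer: -72659/32429204 ≈ -0.0022405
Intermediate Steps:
w(o, f) = 0
Y(n, H) = 4 - H/2 (Y(n, H) = 5 + (-2 - H)/2 = 5 + (-1 - H/2) = 4 - H/2)
E(c) = c (E(c) = 0 + c = c)
E(Z(-7))/4547 + Y(54, 13)/3566 = -7/4547 + (4 - ½*13)/3566 = -7*1/4547 + (4 - 13/2)*(1/3566) = -7/4547 - 5/2*1/3566 = -7/4547 - 5/7132 = -72659/32429204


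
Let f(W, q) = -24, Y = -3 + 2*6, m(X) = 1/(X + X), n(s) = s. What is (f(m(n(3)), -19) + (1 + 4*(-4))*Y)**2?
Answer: 25281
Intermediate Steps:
m(X) = 1/(2*X)
Y = 9 (Y = -3 + 12 = 9)
(f(m(n(3)), -19) + (1 + 4*(-4))*Y)**2 = (-24 + (1 + 4*(-4))*9)**2 = (-24 + (1 - 16)*9)**2 = (-24 - 15*9)**2 = (-24 - 135)**2 = (-159)**2 = 25281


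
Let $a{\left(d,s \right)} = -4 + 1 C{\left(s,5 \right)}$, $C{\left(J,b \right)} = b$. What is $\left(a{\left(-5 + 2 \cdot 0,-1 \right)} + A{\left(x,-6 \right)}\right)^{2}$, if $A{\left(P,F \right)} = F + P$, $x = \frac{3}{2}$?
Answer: $\frac{49}{4} \approx 12.25$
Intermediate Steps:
$x = \frac{3}{2}$ ($x = 3 \cdot \frac{1}{2} = \frac{3}{2} \approx 1.5$)
$a{\left(d,s \right)} = 1$ ($a{\left(d,s \right)} = -4 + 1 \cdot 5 = -4 + 5 = 1$)
$\left(a{\left(-5 + 2 \cdot 0,-1 \right)} + A{\left(x,-6 \right)}\right)^{2} = \left(1 + \left(-6 + \frac{3}{2}\right)\right)^{2} = \left(1 - \frac{9}{2}\right)^{2} = \left(- \frac{7}{2}\right)^{2} = \frac{49}{4}$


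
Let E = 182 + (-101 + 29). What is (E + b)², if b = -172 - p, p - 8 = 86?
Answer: 24336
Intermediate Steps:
p = 94 (p = 8 + 86 = 94)
b = -266 (b = -172 - 1*94 = -172 - 94 = -266)
E = 110 (E = 182 - 72 = 110)
(E + b)² = (110 - 266)² = (-156)² = 24336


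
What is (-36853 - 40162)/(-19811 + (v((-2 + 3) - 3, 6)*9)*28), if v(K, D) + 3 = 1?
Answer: 15403/4063 ≈ 3.7910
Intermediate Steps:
v(K, D) = -2 (v(K, D) = -3 + 1 = -2)
(-36853 - 40162)/(-19811 + (v((-2 + 3) - 3, 6)*9)*28) = (-36853 - 40162)/(-19811 - 2*9*28) = -77015/(-19811 - 18*28) = -77015/(-19811 - 504) = -77015/(-20315) = -77015*(-1/20315) = 15403/4063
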